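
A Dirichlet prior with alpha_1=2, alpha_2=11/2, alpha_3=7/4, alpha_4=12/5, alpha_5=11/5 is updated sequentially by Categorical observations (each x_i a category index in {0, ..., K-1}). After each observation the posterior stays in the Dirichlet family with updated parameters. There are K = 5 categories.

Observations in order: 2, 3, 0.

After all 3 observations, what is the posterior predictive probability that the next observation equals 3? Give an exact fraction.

obs 1: x=2 → posterior Dirichlet(2, 11/2, 11/4, 12/5, 11/5)
obs 2: x=3 → posterior Dirichlet(2, 11/2, 11/4, 17/5, 11/5)
obs 3: x=0 → posterior Dirichlet(3, 11/2, 11/4, 17/5, 11/5)

68/337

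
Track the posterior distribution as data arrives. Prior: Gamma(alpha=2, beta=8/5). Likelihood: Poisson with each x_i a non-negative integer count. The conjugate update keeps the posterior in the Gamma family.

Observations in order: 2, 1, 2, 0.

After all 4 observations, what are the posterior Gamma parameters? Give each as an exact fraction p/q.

alpha=7, beta=28/5

obs 1: x=2 → posterior Gamma(4, 13/5)
obs 2: x=1 → posterior Gamma(5, 18/5)
obs 3: x=2 → posterior Gamma(7, 23/5)
obs 4: x=0 → posterior Gamma(7, 28/5)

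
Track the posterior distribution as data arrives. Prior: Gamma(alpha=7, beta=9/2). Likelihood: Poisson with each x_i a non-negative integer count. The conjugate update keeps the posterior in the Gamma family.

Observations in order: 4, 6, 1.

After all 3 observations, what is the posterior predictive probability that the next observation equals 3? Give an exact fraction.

obs 1: x=4 → posterior Gamma(11, 11/2)
obs 2: x=6 → posterior Gamma(17, 13/2)
obs 3: x=1 → posterior Gamma(18, 15/2)

13478373945922851562500000/69091933913008732880827217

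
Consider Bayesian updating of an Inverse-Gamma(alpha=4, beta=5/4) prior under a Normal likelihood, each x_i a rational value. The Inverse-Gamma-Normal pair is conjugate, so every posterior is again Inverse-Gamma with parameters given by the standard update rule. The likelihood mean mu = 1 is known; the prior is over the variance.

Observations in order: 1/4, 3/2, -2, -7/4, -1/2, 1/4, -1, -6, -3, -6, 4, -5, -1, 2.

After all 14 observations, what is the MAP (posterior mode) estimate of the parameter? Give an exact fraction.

1017/128

obs 1: x=1/4 → posterior Inverse-Gamma(9/2, 49/32)
obs 2: x=3/2 → posterior Inverse-Gamma(5, 53/32)
obs 3: x=-2 → posterior Inverse-Gamma(11/2, 197/32)
obs 4: x=-7/4 → posterior Inverse-Gamma(6, 159/16)
obs 5: x=-1/2 → posterior Inverse-Gamma(13/2, 177/16)
obs 6: x=1/4 → posterior Inverse-Gamma(7, 363/32)
obs 7: x=-1 → posterior Inverse-Gamma(15/2, 427/32)
obs 8: x=-6 → posterior Inverse-Gamma(8, 1211/32)
obs 9: x=-3 → posterior Inverse-Gamma(17/2, 1467/32)
obs 10: x=-6 → posterior Inverse-Gamma(9, 2251/32)
obs 11: x=4 → posterior Inverse-Gamma(19/2, 2395/32)
obs 12: x=-5 → posterior Inverse-Gamma(10, 2971/32)
obs 13: x=-1 → posterior Inverse-Gamma(21/2, 3035/32)
obs 14: x=2 → posterior Inverse-Gamma(11, 3051/32)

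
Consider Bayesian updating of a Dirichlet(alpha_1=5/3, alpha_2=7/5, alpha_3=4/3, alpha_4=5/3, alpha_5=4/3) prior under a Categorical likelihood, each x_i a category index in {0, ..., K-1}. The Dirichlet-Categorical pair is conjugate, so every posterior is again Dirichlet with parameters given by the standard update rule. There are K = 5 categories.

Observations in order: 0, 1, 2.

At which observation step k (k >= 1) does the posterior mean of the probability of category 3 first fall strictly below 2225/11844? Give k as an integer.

k = 2

obs 1: x=0 → posterior Dirichlet(8/3, 7/5, 4/3, 5/3, 4/3)
obs 2: x=1 → posterior Dirichlet(8/3, 12/5, 4/3, 5/3, 4/3)
obs 3: x=2 → posterior Dirichlet(8/3, 12/5, 7/3, 5/3, 4/3)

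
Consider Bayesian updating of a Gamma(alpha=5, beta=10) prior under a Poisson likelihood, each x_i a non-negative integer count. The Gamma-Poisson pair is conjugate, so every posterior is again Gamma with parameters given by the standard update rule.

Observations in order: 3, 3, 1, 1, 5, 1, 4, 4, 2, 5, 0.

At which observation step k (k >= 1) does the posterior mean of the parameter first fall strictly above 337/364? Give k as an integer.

obs 1: x=3 → posterior Gamma(8, 11)
obs 2: x=3 → posterior Gamma(11, 12)
obs 3: x=1 → posterior Gamma(12, 13)
obs 4: x=1 → posterior Gamma(13, 14)
obs 5: x=5 → posterior Gamma(18, 15)
obs 6: x=1 → posterior Gamma(19, 16)
obs 7: x=4 → posterior Gamma(23, 17)
obs 8: x=4 → posterior Gamma(27, 18)
obs 9: x=2 → posterior Gamma(29, 19)
obs 10: x=5 → posterior Gamma(34, 20)
obs 11: x=0 → posterior Gamma(34, 21)

k = 4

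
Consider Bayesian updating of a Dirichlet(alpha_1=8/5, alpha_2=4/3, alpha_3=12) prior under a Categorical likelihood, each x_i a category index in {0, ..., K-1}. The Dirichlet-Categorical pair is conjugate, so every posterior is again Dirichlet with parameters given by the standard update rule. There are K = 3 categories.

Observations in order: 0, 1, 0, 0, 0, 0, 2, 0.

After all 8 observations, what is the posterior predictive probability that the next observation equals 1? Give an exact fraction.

obs 1: x=0 → posterior Dirichlet(13/5, 4/3, 12)
obs 2: x=1 → posterior Dirichlet(13/5, 7/3, 12)
obs 3: x=0 → posterior Dirichlet(18/5, 7/3, 12)
obs 4: x=0 → posterior Dirichlet(23/5, 7/3, 12)
obs 5: x=0 → posterior Dirichlet(28/5, 7/3, 12)
obs 6: x=0 → posterior Dirichlet(33/5, 7/3, 12)
obs 7: x=2 → posterior Dirichlet(33/5, 7/3, 13)
obs 8: x=0 → posterior Dirichlet(38/5, 7/3, 13)

35/344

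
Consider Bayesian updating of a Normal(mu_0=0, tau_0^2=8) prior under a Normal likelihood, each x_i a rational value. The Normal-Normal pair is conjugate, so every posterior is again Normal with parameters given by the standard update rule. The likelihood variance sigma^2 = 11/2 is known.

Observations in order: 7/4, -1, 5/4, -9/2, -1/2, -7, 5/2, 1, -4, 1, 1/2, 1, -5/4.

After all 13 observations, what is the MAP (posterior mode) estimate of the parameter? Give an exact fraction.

obs 1: x=7/4 → posterior Normal(28/27, 88/27)
obs 2: x=-1 → posterior Normal(12/43, 88/43)
obs 3: x=5/4 → posterior Normal(32/59, 88/59)
obs 4: x=-9/2 → posterior Normal(-8/15, 88/75)
obs 5: x=-1/2 → posterior Normal(-48/91, 88/91)
obs 6: x=-7 → posterior Normal(-160/107, 88/107)
obs 7: x=5/2 → posterior Normal(-40/41, 88/123)
obs 8: x=1 → posterior Normal(-104/139, 88/139)
obs 9: x=-4 → posterior Normal(-168/155, 88/155)
obs 10: x=1 → posterior Normal(-8/9, 88/171)
obs 11: x=1/2 → posterior Normal(-144/187, 8/17)
obs 12: x=1 → posterior Normal(-128/203, 88/203)
obs 13: x=-5/4 → posterior Normal(-148/219, 88/219)

-148/219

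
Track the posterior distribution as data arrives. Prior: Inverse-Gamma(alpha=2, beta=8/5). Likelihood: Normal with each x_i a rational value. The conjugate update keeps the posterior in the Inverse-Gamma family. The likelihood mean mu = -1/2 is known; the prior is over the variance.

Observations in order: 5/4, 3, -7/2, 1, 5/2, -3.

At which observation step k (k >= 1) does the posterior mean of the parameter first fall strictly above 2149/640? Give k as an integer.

obs 1: x=5/4 → posterior Inverse-Gamma(5/2, 501/160)
obs 2: x=3 → posterior Inverse-Gamma(3, 1481/160)
obs 3: x=-7/2 → posterior Inverse-Gamma(7/2, 2201/160)
obs 4: x=1 → posterior Inverse-Gamma(4, 2381/160)
obs 5: x=5/2 → posterior Inverse-Gamma(9/2, 3101/160)
obs 6: x=-3 → posterior Inverse-Gamma(5, 3601/160)

k = 2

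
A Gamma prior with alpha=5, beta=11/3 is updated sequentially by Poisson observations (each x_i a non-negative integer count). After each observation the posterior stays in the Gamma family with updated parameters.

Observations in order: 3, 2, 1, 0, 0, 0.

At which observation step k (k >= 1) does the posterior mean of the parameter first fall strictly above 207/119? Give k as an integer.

k = 2

obs 1: x=3 → posterior Gamma(8, 14/3)
obs 2: x=2 → posterior Gamma(10, 17/3)
obs 3: x=1 → posterior Gamma(11, 20/3)
obs 4: x=0 → posterior Gamma(11, 23/3)
obs 5: x=0 → posterior Gamma(11, 26/3)
obs 6: x=0 → posterior Gamma(11, 29/3)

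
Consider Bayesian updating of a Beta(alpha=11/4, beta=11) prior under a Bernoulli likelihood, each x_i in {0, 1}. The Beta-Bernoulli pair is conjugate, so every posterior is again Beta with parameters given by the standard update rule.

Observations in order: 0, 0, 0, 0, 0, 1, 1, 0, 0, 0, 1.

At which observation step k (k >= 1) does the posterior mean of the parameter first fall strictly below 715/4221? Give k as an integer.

k = 3

obs 1: x=0 → posterior Beta(11/4, 12)
obs 2: x=0 → posterior Beta(11/4, 13)
obs 3: x=0 → posterior Beta(11/4, 14)
obs 4: x=0 → posterior Beta(11/4, 15)
obs 5: x=0 → posterior Beta(11/4, 16)
obs 6: x=1 → posterior Beta(15/4, 16)
obs 7: x=1 → posterior Beta(19/4, 16)
obs 8: x=0 → posterior Beta(19/4, 17)
obs 9: x=0 → posterior Beta(19/4, 18)
obs 10: x=0 → posterior Beta(19/4, 19)
obs 11: x=1 → posterior Beta(23/4, 19)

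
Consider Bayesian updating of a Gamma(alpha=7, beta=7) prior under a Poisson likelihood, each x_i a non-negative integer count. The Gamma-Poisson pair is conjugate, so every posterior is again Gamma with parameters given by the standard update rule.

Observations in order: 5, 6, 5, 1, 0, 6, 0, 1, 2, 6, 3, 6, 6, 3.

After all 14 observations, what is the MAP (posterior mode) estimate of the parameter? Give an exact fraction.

obs 1: x=5 → posterior Gamma(12, 8)
obs 2: x=6 → posterior Gamma(18, 9)
obs 3: x=5 → posterior Gamma(23, 10)
obs 4: x=1 → posterior Gamma(24, 11)
obs 5: x=0 → posterior Gamma(24, 12)
obs 6: x=6 → posterior Gamma(30, 13)
obs 7: x=0 → posterior Gamma(30, 14)
obs 8: x=1 → posterior Gamma(31, 15)
obs 9: x=2 → posterior Gamma(33, 16)
obs 10: x=6 → posterior Gamma(39, 17)
obs 11: x=3 → posterior Gamma(42, 18)
obs 12: x=6 → posterior Gamma(48, 19)
obs 13: x=6 → posterior Gamma(54, 20)
obs 14: x=3 → posterior Gamma(57, 21)

8/3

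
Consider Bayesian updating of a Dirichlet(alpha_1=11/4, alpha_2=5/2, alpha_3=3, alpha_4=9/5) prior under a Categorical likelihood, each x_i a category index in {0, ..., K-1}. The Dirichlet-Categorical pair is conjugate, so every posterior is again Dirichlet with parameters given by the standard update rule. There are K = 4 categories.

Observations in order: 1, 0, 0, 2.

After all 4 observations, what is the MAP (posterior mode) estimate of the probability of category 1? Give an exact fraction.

50/201

obs 1: x=1 → posterior Dirichlet(11/4, 7/2, 3, 9/5)
obs 2: x=0 → posterior Dirichlet(15/4, 7/2, 3, 9/5)
obs 3: x=0 → posterior Dirichlet(19/4, 7/2, 3, 9/5)
obs 4: x=2 → posterior Dirichlet(19/4, 7/2, 4, 9/5)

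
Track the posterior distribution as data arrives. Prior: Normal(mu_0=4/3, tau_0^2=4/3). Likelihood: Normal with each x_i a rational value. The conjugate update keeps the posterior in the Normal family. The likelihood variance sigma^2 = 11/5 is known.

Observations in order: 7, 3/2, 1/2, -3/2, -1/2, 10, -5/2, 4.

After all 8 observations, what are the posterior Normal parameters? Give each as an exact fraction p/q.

mu_0=414/193, tau_0^2=44/193

obs 1: x=7 → posterior Normal(184/53, 44/53)
obs 2: x=3/2 → posterior Normal(214/73, 44/73)
obs 3: x=1/2 → posterior Normal(224/93, 44/93)
obs 4: x=-3/2 → posterior Normal(194/113, 44/113)
obs 5: x=-1/2 → posterior Normal(184/133, 44/133)
obs 6: x=10 → posterior Normal(128/51, 44/153)
obs 7: x=-5/2 → posterior Normal(334/173, 44/173)
obs 8: x=4 → posterior Normal(414/193, 44/193)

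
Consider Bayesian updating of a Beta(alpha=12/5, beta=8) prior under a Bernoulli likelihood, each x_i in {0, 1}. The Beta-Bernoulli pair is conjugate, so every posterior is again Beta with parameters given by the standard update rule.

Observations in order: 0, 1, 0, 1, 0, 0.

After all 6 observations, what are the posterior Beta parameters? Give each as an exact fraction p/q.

alpha=22/5, beta=12

obs 1: x=0 → posterior Beta(12/5, 9)
obs 2: x=1 → posterior Beta(17/5, 9)
obs 3: x=0 → posterior Beta(17/5, 10)
obs 4: x=1 → posterior Beta(22/5, 10)
obs 5: x=0 → posterior Beta(22/5, 11)
obs 6: x=0 → posterior Beta(22/5, 12)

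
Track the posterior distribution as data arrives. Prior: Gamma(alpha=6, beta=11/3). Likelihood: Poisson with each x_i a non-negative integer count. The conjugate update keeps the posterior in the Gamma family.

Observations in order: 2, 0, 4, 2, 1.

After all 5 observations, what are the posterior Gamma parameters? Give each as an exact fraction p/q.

obs 1: x=2 → posterior Gamma(8, 14/3)
obs 2: x=0 → posterior Gamma(8, 17/3)
obs 3: x=4 → posterior Gamma(12, 20/3)
obs 4: x=2 → posterior Gamma(14, 23/3)
obs 5: x=1 → posterior Gamma(15, 26/3)

alpha=15, beta=26/3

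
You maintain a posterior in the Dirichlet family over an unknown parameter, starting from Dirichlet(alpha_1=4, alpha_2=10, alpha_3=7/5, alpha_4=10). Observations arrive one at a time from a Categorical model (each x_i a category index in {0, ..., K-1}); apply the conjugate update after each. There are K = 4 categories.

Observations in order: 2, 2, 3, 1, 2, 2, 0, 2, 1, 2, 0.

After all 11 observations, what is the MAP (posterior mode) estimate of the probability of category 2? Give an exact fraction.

obs 1: x=2 → posterior Dirichlet(4, 10, 12/5, 10)
obs 2: x=2 → posterior Dirichlet(4, 10, 17/5, 10)
obs 3: x=3 → posterior Dirichlet(4, 10, 17/5, 11)
obs 4: x=1 → posterior Dirichlet(4, 11, 17/5, 11)
obs 5: x=2 → posterior Dirichlet(4, 11, 22/5, 11)
obs 6: x=2 → posterior Dirichlet(4, 11, 27/5, 11)
obs 7: x=0 → posterior Dirichlet(5, 11, 27/5, 11)
obs 8: x=2 → posterior Dirichlet(5, 11, 32/5, 11)
obs 9: x=1 → posterior Dirichlet(5, 12, 32/5, 11)
obs 10: x=2 → posterior Dirichlet(5, 12, 37/5, 11)
obs 11: x=0 → posterior Dirichlet(6, 12, 37/5, 11)

16/81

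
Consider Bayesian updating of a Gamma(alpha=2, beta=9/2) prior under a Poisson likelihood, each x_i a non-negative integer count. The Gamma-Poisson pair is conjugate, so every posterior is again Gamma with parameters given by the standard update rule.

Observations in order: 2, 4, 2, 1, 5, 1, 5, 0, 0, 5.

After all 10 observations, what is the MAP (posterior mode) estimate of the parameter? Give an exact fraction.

obs 1: x=2 → posterior Gamma(4, 11/2)
obs 2: x=4 → posterior Gamma(8, 13/2)
obs 3: x=2 → posterior Gamma(10, 15/2)
obs 4: x=1 → posterior Gamma(11, 17/2)
obs 5: x=5 → posterior Gamma(16, 19/2)
obs 6: x=1 → posterior Gamma(17, 21/2)
obs 7: x=5 → posterior Gamma(22, 23/2)
obs 8: x=0 → posterior Gamma(22, 25/2)
obs 9: x=0 → posterior Gamma(22, 27/2)
obs 10: x=5 → posterior Gamma(27, 29/2)

52/29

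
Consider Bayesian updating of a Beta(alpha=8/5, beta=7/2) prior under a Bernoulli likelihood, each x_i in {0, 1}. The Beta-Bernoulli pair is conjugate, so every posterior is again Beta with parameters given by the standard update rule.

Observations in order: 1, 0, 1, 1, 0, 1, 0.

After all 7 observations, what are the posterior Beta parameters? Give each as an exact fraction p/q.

obs 1: x=1 → posterior Beta(13/5, 7/2)
obs 2: x=0 → posterior Beta(13/5, 9/2)
obs 3: x=1 → posterior Beta(18/5, 9/2)
obs 4: x=1 → posterior Beta(23/5, 9/2)
obs 5: x=0 → posterior Beta(23/5, 11/2)
obs 6: x=1 → posterior Beta(28/5, 11/2)
obs 7: x=0 → posterior Beta(28/5, 13/2)

alpha=28/5, beta=13/2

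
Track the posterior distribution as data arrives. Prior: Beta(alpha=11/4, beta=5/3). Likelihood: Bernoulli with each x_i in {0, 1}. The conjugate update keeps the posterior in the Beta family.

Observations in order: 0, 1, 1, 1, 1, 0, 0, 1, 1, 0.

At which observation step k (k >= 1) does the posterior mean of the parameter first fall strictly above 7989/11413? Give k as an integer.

k = 5

obs 1: x=0 → posterior Beta(11/4, 8/3)
obs 2: x=1 → posterior Beta(15/4, 8/3)
obs 3: x=1 → posterior Beta(19/4, 8/3)
obs 4: x=1 → posterior Beta(23/4, 8/3)
obs 5: x=1 → posterior Beta(27/4, 8/3)
obs 6: x=0 → posterior Beta(27/4, 11/3)
obs 7: x=0 → posterior Beta(27/4, 14/3)
obs 8: x=1 → posterior Beta(31/4, 14/3)
obs 9: x=1 → posterior Beta(35/4, 14/3)
obs 10: x=0 → posterior Beta(35/4, 17/3)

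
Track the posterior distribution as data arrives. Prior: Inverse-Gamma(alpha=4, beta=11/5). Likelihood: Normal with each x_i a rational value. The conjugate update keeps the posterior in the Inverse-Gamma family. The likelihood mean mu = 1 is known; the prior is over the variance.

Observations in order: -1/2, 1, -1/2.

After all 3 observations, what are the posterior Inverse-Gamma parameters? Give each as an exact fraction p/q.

obs 1: x=-1/2 → posterior Inverse-Gamma(9/2, 133/40)
obs 2: x=1 → posterior Inverse-Gamma(5, 133/40)
obs 3: x=-1/2 → posterior Inverse-Gamma(11/2, 89/20)

alpha=11/2, beta=89/20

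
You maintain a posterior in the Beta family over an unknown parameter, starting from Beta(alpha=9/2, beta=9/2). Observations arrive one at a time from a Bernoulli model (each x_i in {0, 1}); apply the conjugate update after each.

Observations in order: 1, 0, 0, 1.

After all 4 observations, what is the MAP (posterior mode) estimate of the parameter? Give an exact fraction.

1/2

obs 1: x=1 → posterior Beta(11/2, 9/2)
obs 2: x=0 → posterior Beta(11/2, 11/2)
obs 3: x=0 → posterior Beta(11/2, 13/2)
obs 4: x=1 → posterior Beta(13/2, 13/2)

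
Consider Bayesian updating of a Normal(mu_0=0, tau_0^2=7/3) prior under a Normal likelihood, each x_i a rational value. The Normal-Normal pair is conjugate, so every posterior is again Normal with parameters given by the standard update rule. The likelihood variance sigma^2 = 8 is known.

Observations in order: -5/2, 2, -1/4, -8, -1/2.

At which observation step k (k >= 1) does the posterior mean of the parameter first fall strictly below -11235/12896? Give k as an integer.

k = 4

obs 1: x=-5/2 → posterior Normal(-35/62, 56/31)
obs 2: x=2 → posterior Normal(-7/76, 28/19)
obs 3: x=-1/4 → posterior Normal(-7/60, 56/45)
obs 4: x=-8 → posterior Normal(-245/208, 14/13)
obs 5: x=-1/2 → posterior Normal(-259/236, 56/59)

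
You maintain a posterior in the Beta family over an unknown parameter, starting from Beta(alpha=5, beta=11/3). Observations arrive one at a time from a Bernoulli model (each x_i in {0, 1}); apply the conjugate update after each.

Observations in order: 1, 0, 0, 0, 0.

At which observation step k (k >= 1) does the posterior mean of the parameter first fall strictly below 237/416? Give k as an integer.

k = 2

obs 1: x=1 → posterior Beta(6, 11/3)
obs 2: x=0 → posterior Beta(6, 14/3)
obs 3: x=0 → posterior Beta(6, 17/3)
obs 4: x=0 → posterior Beta(6, 20/3)
obs 5: x=0 → posterior Beta(6, 23/3)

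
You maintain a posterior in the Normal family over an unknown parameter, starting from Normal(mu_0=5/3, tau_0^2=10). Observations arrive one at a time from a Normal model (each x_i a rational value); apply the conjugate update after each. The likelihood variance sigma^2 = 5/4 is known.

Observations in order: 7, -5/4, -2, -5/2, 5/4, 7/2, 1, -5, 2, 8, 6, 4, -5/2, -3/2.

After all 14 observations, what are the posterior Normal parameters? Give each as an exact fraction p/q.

mu_0=437/339, tau_0^2=10/113

obs 1: x=7 → posterior Normal(173/27, 10/9)
obs 2: x=-5/4 → posterior Normal(143/51, 10/17)
obs 3: x=-2 → posterior Normal(19/15, 2/5)
obs 4: x=-5/2 → posterior Normal(35/99, 10/33)
obs 5: x=5/4 → posterior Normal(65/123, 10/41)
obs 6: x=7/2 → posterior Normal(149/147, 10/49)
obs 7: x=1 → posterior Normal(173/171, 10/57)
obs 8: x=-5 → posterior Normal(53/195, 2/13)
obs 9: x=2 → posterior Normal(101/219, 10/73)
obs 10: x=8 → posterior Normal(293/243, 10/81)
obs 11: x=6 → posterior Normal(437/267, 10/89)
obs 12: x=4 → posterior Normal(533/291, 10/97)
obs 13: x=-5/2 → posterior Normal(473/315, 2/21)
obs 14: x=-3/2 → posterior Normal(437/339, 10/113)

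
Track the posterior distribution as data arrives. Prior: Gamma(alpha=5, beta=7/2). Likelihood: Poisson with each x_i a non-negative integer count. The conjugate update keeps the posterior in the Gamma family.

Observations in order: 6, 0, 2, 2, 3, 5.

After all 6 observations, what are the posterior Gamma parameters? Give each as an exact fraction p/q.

alpha=23, beta=19/2

obs 1: x=6 → posterior Gamma(11, 9/2)
obs 2: x=0 → posterior Gamma(11, 11/2)
obs 3: x=2 → posterior Gamma(13, 13/2)
obs 4: x=2 → posterior Gamma(15, 15/2)
obs 5: x=3 → posterior Gamma(18, 17/2)
obs 6: x=5 → posterior Gamma(23, 19/2)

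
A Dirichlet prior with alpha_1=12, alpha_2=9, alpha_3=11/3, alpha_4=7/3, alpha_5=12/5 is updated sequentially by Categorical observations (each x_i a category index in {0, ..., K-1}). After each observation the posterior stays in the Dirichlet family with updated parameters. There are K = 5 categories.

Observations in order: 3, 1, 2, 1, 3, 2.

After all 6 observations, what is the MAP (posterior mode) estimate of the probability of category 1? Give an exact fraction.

obs 1: x=3 → posterior Dirichlet(12, 9, 11/3, 10/3, 12/5)
obs 2: x=1 → posterior Dirichlet(12, 10, 11/3, 10/3, 12/5)
obs 3: x=2 → posterior Dirichlet(12, 10, 14/3, 10/3, 12/5)
obs 4: x=1 → posterior Dirichlet(12, 11, 14/3, 10/3, 12/5)
obs 5: x=3 → posterior Dirichlet(12, 11, 14/3, 13/3, 12/5)
obs 6: x=2 → posterior Dirichlet(12, 11, 17/3, 13/3, 12/5)

25/76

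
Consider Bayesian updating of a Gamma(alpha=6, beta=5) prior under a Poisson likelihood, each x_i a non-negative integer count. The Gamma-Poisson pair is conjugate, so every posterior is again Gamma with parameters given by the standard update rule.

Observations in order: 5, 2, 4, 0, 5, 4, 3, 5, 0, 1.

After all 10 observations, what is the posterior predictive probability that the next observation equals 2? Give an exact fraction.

45867452590565976293873973190784454345703125/178405961588244985132285746181186892047843328

obs 1: x=5 → posterior Gamma(11, 6)
obs 2: x=2 → posterior Gamma(13, 7)
obs 3: x=4 → posterior Gamma(17, 8)
obs 4: x=0 → posterior Gamma(17, 9)
obs 5: x=5 → posterior Gamma(22, 10)
obs 6: x=4 → posterior Gamma(26, 11)
obs 7: x=3 → posterior Gamma(29, 12)
obs 8: x=5 → posterior Gamma(34, 13)
obs 9: x=0 → posterior Gamma(34, 14)
obs 10: x=1 → posterior Gamma(35, 15)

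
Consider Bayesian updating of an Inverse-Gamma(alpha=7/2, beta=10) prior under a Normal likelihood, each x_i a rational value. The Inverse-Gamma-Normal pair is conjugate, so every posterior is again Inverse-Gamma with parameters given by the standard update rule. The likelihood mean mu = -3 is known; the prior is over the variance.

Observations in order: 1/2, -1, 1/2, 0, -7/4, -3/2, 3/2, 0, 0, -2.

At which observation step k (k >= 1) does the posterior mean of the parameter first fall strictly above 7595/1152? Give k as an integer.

obs 1: x=1/2 → posterior Inverse-Gamma(4, 129/8)
obs 2: x=-1 → posterior Inverse-Gamma(9/2, 145/8)
obs 3: x=1/2 → posterior Inverse-Gamma(5, 97/4)
obs 4: x=0 → posterior Inverse-Gamma(11/2, 115/4)
obs 5: x=-7/4 → posterior Inverse-Gamma(6, 945/32)
obs 6: x=-3/2 → posterior Inverse-Gamma(13/2, 981/32)
obs 7: x=3/2 → posterior Inverse-Gamma(7, 1305/32)
obs 8: x=0 → posterior Inverse-Gamma(15/2, 1449/32)
obs 9: x=0 → posterior Inverse-Gamma(8, 1593/32)
obs 10: x=-2 → posterior Inverse-Gamma(17/2, 1609/32)

k = 7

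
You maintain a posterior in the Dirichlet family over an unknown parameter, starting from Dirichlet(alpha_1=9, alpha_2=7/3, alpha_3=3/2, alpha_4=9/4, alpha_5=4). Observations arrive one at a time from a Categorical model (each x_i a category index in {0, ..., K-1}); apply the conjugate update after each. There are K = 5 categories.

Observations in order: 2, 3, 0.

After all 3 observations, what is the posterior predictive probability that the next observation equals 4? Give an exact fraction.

48/265

obs 1: x=2 → posterior Dirichlet(9, 7/3, 5/2, 9/4, 4)
obs 2: x=3 → posterior Dirichlet(9, 7/3, 5/2, 13/4, 4)
obs 3: x=0 → posterior Dirichlet(10, 7/3, 5/2, 13/4, 4)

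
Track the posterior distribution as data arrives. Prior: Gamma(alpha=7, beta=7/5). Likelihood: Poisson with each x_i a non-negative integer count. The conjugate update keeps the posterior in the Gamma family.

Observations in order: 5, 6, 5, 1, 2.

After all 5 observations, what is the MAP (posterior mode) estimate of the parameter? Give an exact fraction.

125/32

obs 1: x=5 → posterior Gamma(12, 12/5)
obs 2: x=6 → posterior Gamma(18, 17/5)
obs 3: x=5 → posterior Gamma(23, 22/5)
obs 4: x=1 → posterior Gamma(24, 27/5)
obs 5: x=2 → posterior Gamma(26, 32/5)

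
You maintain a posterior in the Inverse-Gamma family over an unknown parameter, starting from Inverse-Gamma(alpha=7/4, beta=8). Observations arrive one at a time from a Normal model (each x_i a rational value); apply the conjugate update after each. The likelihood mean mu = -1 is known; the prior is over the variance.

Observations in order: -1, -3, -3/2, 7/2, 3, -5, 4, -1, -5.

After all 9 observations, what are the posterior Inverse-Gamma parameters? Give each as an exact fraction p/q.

alpha=25/4, beta=227/4

obs 1: x=-1 → posterior Inverse-Gamma(9/4, 8)
obs 2: x=-3 → posterior Inverse-Gamma(11/4, 10)
obs 3: x=-3/2 → posterior Inverse-Gamma(13/4, 81/8)
obs 4: x=7/2 → posterior Inverse-Gamma(15/4, 81/4)
obs 5: x=3 → posterior Inverse-Gamma(17/4, 113/4)
obs 6: x=-5 → posterior Inverse-Gamma(19/4, 145/4)
obs 7: x=4 → posterior Inverse-Gamma(21/4, 195/4)
obs 8: x=-1 → posterior Inverse-Gamma(23/4, 195/4)
obs 9: x=-5 → posterior Inverse-Gamma(25/4, 227/4)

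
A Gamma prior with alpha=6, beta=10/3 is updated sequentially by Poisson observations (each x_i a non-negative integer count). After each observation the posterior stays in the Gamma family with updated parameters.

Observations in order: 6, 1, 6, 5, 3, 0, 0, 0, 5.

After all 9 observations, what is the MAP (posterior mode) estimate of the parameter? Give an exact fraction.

93/37

obs 1: x=6 → posterior Gamma(12, 13/3)
obs 2: x=1 → posterior Gamma(13, 16/3)
obs 3: x=6 → posterior Gamma(19, 19/3)
obs 4: x=5 → posterior Gamma(24, 22/3)
obs 5: x=3 → posterior Gamma(27, 25/3)
obs 6: x=0 → posterior Gamma(27, 28/3)
obs 7: x=0 → posterior Gamma(27, 31/3)
obs 8: x=0 → posterior Gamma(27, 34/3)
obs 9: x=5 → posterior Gamma(32, 37/3)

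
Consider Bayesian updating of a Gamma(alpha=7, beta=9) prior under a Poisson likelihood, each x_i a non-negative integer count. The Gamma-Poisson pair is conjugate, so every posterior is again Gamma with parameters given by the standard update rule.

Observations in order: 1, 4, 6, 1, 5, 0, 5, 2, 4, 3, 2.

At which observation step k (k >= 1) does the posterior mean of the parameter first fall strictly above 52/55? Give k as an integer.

k = 2

obs 1: x=1 → posterior Gamma(8, 10)
obs 2: x=4 → posterior Gamma(12, 11)
obs 3: x=6 → posterior Gamma(18, 12)
obs 4: x=1 → posterior Gamma(19, 13)
obs 5: x=5 → posterior Gamma(24, 14)
obs 6: x=0 → posterior Gamma(24, 15)
obs 7: x=5 → posterior Gamma(29, 16)
obs 8: x=2 → posterior Gamma(31, 17)
obs 9: x=4 → posterior Gamma(35, 18)
obs 10: x=3 → posterior Gamma(38, 19)
obs 11: x=2 → posterior Gamma(40, 20)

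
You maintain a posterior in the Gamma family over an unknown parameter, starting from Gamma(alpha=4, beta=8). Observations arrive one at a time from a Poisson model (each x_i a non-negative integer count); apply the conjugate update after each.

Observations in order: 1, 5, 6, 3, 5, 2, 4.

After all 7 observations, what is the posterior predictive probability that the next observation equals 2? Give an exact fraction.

89164242543291100300848484039306640625/340282366920938463463374607431768211456

obs 1: x=1 → posterior Gamma(5, 9)
obs 2: x=5 → posterior Gamma(10, 10)
obs 3: x=6 → posterior Gamma(16, 11)
obs 4: x=3 → posterior Gamma(19, 12)
obs 5: x=5 → posterior Gamma(24, 13)
obs 6: x=2 → posterior Gamma(26, 14)
obs 7: x=4 → posterior Gamma(30, 15)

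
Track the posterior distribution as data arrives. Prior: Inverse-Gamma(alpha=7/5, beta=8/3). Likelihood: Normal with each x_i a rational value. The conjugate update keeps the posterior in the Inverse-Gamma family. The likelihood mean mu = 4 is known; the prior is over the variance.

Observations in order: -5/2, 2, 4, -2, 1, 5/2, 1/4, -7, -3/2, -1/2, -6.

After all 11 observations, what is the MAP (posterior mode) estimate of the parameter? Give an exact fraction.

92255/3792

obs 1: x=-5/2 → posterior Inverse-Gamma(19/10, 571/24)
obs 2: x=2 → posterior Inverse-Gamma(12/5, 619/24)
obs 3: x=4 → posterior Inverse-Gamma(29/10, 619/24)
obs 4: x=-2 → posterior Inverse-Gamma(17/5, 1051/24)
obs 5: x=1 → posterior Inverse-Gamma(39/10, 1159/24)
obs 6: x=5/2 → posterior Inverse-Gamma(22/5, 593/12)
obs 7: x=1/4 → posterior Inverse-Gamma(49/10, 5419/96)
obs 8: x=-7 → posterior Inverse-Gamma(27/5, 11227/96)
obs 9: x=-3/2 → posterior Inverse-Gamma(59/10, 12679/96)
obs 10: x=-1/2 → posterior Inverse-Gamma(32/5, 13651/96)
obs 11: x=-6 → posterior Inverse-Gamma(69/10, 18451/96)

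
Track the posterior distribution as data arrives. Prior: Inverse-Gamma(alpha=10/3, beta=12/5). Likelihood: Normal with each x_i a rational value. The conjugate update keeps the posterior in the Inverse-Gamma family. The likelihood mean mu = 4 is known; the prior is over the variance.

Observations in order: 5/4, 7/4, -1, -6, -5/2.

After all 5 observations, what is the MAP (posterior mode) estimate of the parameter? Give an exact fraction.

obs 1: x=5/4 → posterior Inverse-Gamma(23/6, 989/160)
obs 2: x=7/4 → posterior Inverse-Gamma(13/3, 697/80)
obs 3: x=-1 → posterior Inverse-Gamma(29/6, 1697/80)
obs 4: x=-6 → posterior Inverse-Gamma(16/3, 5697/80)
obs 5: x=-5/2 → posterior Inverse-Gamma(35/6, 7387/80)

22161/1640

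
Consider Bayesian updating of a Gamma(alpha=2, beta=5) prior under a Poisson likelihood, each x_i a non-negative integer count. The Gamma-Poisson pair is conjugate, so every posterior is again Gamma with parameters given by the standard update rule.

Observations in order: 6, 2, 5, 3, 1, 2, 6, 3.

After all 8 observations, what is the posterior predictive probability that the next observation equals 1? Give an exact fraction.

obs 1: x=6 → posterior Gamma(8, 6)
obs 2: x=2 → posterior Gamma(10, 7)
obs 3: x=5 → posterior Gamma(15, 8)
obs 4: x=3 → posterior Gamma(18, 9)
obs 5: x=1 → posterior Gamma(19, 10)
obs 6: x=2 → posterior Gamma(21, 11)
obs 7: x=6 → posterior Gamma(27, 12)
obs 8: x=3 → posterior Gamma(30, 13)

39299934654749174405708271492495735/169410026488392167953587260706783232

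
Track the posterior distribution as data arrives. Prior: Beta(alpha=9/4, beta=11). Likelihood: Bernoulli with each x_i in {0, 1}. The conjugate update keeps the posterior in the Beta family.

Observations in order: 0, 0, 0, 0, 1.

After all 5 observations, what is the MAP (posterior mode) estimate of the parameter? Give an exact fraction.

9/65

obs 1: x=0 → posterior Beta(9/4, 12)
obs 2: x=0 → posterior Beta(9/4, 13)
obs 3: x=0 → posterior Beta(9/4, 14)
obs 4: x=0 → posterior Beta(9/4, 15)
obs 5: x=1 → posterior Beta(13/4, 15)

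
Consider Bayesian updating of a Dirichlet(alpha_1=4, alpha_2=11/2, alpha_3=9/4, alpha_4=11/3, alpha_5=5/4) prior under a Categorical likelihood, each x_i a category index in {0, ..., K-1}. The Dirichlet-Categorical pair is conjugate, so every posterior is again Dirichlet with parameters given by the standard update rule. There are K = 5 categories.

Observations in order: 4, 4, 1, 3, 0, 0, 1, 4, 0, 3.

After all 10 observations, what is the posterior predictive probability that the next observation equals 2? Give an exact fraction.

obs 1: x=4 → posterior Dirichlet(4, 11/2, 9/4, 11/3, 9/4)
obs 2: x=4 → posterior Dirichlet(4, 11/2, 9/4, 11/3, 13/4)
obs 3: x=1 → posterior Dirichlet(4, 13/2, 9/4, 11/3, 13/4)
obs 4: x=3 → posterior Dirichlet(4, 13/2, 9/4, 14/3, 13/4)
obs 5: x=0 → posterior Dirichlet(5, 13/2, 9/4, 14/3, 13/4)
obs 6: x=0 → posterior Dirichlet(6, 13/2, 9/4, 14/3, 13/4)
obs 7: x=1 → posterior Dirichlet(6, 15/2, 9/4, 14/3, 13/4)
obs 8: x=4 → posterior Dirichlet(6, 15/2, 9/4, 14/3, 17/4)
obs 9: x=0 → posterior Dirichlet(7, 15/2, 9/4, 14/3, 17/4)
obs 10: x=3 → posterior Dirichlet(7, 15/2, 9/4, 17/3, 17/4)

27/320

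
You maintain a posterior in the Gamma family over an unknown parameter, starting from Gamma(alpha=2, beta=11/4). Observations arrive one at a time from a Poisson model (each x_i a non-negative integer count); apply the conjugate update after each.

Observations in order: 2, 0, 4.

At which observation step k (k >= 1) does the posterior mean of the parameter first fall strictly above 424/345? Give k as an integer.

k = 3

obs 1: x=2 → posterior Gamma(4, 15/4)
obs 2: x=0 → posterior Gamma(4, 19/4)
obs 3: x=4 → posterior Gamma(8, 23/4)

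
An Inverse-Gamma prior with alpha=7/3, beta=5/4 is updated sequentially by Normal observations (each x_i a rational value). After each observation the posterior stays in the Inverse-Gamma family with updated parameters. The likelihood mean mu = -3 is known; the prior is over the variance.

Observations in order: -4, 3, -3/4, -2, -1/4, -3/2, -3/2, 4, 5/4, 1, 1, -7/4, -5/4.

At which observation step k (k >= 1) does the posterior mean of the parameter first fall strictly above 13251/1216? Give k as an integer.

obs 1: x=-4 → posterior Inverse-Gamma(17/6, 7/4)
obs 2: x=3 → posterior Inverse-Gamma(10/3, 79/4)
obs 3: x=-3/4 → posterior Inverse-Gamma(23/6, 713/32)
obs 4: x=-2 → posterior Inverse-Gamma(13/3, 729/32)
obs 5: x=-1/4 → posterior Inverse-Gamma(29/6, 425/16)
obs 6: x=-3/2 → posterior Inverse-Gamma(16/3, 443/16)
obs 7: x=-3/2 → posterior Inverse-Gamma(35/6, 461/16)
obs 8: x=4 → posterior Inverse-Gamma(19/3, 853/16)
obs 9: x=5/4 → posterior Inverse-Gamma(41/6, 1995/32)
obs 10: x=1 → posterior Inverse-Gamma(22/3, 2251/32)
obs 11: x=1 → posterior Inverse-Gamma(47/6, 2507/32)
obs 12: x=-7/4 → posterior Inverse-Gamma(25/3, 633/8)
obs 13: x=-5/4 → posterior Inverse-Gamma(53/6, 2581/32)

k = 10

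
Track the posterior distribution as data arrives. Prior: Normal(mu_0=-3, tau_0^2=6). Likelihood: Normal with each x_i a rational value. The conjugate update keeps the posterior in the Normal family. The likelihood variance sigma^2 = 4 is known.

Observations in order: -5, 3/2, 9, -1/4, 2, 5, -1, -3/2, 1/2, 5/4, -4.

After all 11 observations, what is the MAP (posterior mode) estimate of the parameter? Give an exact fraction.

obs 1: x=-5 → posterior Normal(-21/5, 12/5)
obs 2: x=3/2 → posterior Normal(-33/16, 3/2)
obs 3: x=9 → posterior Normal(21/22, 12/11)
obs 4: x=-1/4 → posterior Normal(39/56, 6/7)
obs 5: x=2 → posterior Normal(63/68, 12/17)
obs 6: x=5 → posterior Normal(123/80, 3/5)
obs 7: x=-1 → posterior Normal(111/92, 12/23)
obs 8: x=-3/2 → posterior Normal(93/104, 6/13)
obs 9: x=1/2 → posterior Normal(99/116, 12/29)
obs 10: x=5/4 → posterior Normal(57/64, 3/8)
obs 11: x=-4 → posterior Normal(33/70, 12/35)

33/70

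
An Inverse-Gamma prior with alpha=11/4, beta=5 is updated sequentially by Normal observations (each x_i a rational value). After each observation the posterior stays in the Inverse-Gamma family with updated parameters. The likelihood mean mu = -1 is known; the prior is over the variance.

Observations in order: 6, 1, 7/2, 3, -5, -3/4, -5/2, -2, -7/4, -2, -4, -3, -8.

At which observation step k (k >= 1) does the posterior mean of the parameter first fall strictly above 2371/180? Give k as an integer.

obs 1: x=6 → posterior Inverse-Gamma(13/4, 59/2)
obs 2: x=1 → posterior Inverse-Gamma(15/4, 63/2)
obs 3: x=7/2 → posterior Inverse-Gamma(17/4, 333/8)
obs 4: x=3 → posterior Inverse-Gamma(19/4, 397/8)
obs 5: x=-5 → posterior Inverse-Gamma(21/4, 461/8)
obs 6: x=-3/4 → posterior Inverse-Gamma(23/4, 1845/32)
obs 7: x=-5/2 → posterior Inverse-Gamma(25/4, 1881/32)
obs 8: x=-2 → posterior Inverse-Gamma(27/4, 1897/32)
obs 9: x=-7/4 → posterior Inverse-Gamma(29/4, 953/16)
obs 10: x=-2 → posterior Inverse-Gamma(31/4, 961/16)
obs 11: x=-4 → posterior Inverse-Gamma(33/4, 1033/16)
obs 12: x=-3 → posterior Inverse-Gamma(35/4, 1065/16)
obs 13: x=-8 → posterior Inverse-Gamma(37/4, 1457/16)

k = 4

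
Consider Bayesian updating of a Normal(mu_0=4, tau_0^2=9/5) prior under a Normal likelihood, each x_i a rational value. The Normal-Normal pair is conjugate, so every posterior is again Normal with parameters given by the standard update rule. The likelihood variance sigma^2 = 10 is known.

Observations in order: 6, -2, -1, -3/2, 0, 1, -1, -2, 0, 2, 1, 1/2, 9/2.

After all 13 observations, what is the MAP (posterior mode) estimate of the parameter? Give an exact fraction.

535/334

obs 1: x=6 → posterior Normal(254/59, 90/59)
obs 2: x=-2 → posterior Normal(59/17, 45/34)
obs 3: x=-1 → posterior Normal(227/77, 90/77)
obs 4: x=-3/2 → posterior Normal(427/172, 45/43)
obs 5: x=0 → posterior Normal(427/190, 18/19)
obs 6: x=1 → posterior Normal(445/208, 45/52)
obs 7: x=-1 → posterior Normal(427/226, 90/113)
obs 8: x=-2 → posterior Normal(391/244, 45/61)
obs 9: x=0 → posterior Normal(391/262, 90/131)
obs 10: x=2 → posterior Normal(61/40, 9/14)
obs 11: x=1 → posterior Normal(445/298, 90/149)
obs 12: x=1/2 → posterior Normal(227/158, 45/79)
obs 13: x=9/2 → posterior Normal(535/334, 90/167)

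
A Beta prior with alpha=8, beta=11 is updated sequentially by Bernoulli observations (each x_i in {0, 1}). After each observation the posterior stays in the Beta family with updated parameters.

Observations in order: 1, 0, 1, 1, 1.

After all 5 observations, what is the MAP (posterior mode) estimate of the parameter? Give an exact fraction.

1/2

obs 1: x=1 → posterior Beta(9, 11)
obs 2: x=0 → posterior Beta(9, 12)
obs 3: x=1 → posterior Beta(10, 12)
obs 4: x=1 → posterior Beta(11, 12)
obs 5: x=1 → posterior Beta(12, 12)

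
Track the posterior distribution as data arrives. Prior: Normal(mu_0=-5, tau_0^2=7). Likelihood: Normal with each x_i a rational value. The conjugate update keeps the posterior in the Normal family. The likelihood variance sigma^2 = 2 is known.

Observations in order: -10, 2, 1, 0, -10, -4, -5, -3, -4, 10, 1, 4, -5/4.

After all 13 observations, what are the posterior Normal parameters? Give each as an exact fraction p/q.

obs 1: x=-10 → posterior Normal(-80/9, 14/9)
obs 2: x=2 → posterior Normal(-33/8, 7/8)
obs 3: x=1 → posterior Normal(-59/23, 14/23)
obs 4: x=0 → posterior Normal(-59/30, 7/15)
obs 5: x=-10 → posterior Normal(-129/37, 14/37)
obs 6: x=-4 → posterior Normal(-157/44, 7/22)
obs 7: x=-5 → posterior Normal(-64/17, 14/51)
obs 8: x=-3 → posterior Normal(-213/58, 7/29)
obs 9: x=-4 → posterior Normal(-241/65, 14/65)
obs 10: x=10 → posterior Normal(-19/8, 7/36)
obs 11: x=1 → posterior Normal(-164/79, 14/79)
obs 12: x=4 → posterior Normal(-68/43, 7/43)
obs 13: x=-5/4 → posterior Normal(-193/124, 14/93)

mu_0=-193/124, tau_0^2=14/93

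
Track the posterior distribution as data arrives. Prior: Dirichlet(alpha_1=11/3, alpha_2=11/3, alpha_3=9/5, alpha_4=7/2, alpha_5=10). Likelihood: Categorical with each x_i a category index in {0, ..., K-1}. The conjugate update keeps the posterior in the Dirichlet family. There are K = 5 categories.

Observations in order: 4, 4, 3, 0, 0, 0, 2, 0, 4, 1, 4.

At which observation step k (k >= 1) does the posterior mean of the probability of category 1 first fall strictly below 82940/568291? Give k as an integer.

k = 3

obs 1: x=4 → posterior Dirichlet(11/3, 11/3, 9/5, 7/2, 11)
obs 2: x=4 → posterior Dirichlet(11/3, 11/3, 9/5, 7/2, 12)
obs 3: x=3 → posterior Dirichlet(11/3, 11/3, 9/5, 9/2, 12)
obs 4: x=0 → posterior Dirichlet(14/3, 11/3, 9/5, 9/2, 12)
obs 5: x=0 → posterior Dirichlet(17/3, 11/3, 9/5, 9/2, 12)
obs 6: x=0 → posterior Dirichlet(20/3, 11/3, 9/5, 9/2, 12)
obs 7: x=2 → posterior Dirichlet(20/3, 11/3, 14/5, 9/2, 12)
obs 8: x=0 → posterior Dirichlet(23/3, 11/3, 14/5, 9/2, 12)
obs 9: x=4 → posterior Dirichlet(23/3, 11/3, 14/5, 9/2, 13)
obs 10: x=1 → posterior Dirichlet(23/3, 14/3, 14/5, 9/2, 13)
obs 11: x=4 → posterior Dirichlet(23/3, 14/3, 14/5, 9/2, 14)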